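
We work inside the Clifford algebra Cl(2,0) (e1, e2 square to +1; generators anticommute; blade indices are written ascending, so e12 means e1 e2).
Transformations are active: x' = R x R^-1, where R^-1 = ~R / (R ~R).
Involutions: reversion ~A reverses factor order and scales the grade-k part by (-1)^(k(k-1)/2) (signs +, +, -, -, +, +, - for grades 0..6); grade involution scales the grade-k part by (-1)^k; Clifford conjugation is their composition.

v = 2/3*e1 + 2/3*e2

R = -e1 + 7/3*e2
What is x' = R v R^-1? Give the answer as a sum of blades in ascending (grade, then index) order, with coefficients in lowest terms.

~R = -e1 + 7/3*e2, and R ~R = 58/9, so R^-1 = ~R / (58/9).
R v = 8/9 - 20/9*e12
Answer: -82/87*e1 - 2/87*e2


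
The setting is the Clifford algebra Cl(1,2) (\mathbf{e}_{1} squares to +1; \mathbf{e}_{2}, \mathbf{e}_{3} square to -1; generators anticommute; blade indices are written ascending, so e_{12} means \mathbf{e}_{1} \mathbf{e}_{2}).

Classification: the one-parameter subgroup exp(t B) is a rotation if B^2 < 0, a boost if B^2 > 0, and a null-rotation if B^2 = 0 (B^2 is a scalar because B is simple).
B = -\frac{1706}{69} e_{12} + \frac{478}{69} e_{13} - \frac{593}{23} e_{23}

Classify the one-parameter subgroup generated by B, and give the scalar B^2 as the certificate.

B^2 term by term: the squares give (-\frac{1706}{69})^2*(e_{12})^2 + (\frac{478}{69})^2*(e_{13})^2 + (-\frac{593}{23})^2*(e_{23})^2 = \frac{2910436}{4761}*(+1) + \frac{228484}{4761}*(+1) + \frac{351649}{529}*(-1) = -\frac{49}{9} (each basis 2-blade squares to minus the product of its generators' squares); cross terms between blades sharing an index anticommute and cancel. So B^2 = -\frac{49}{9}.
Answer: rotation, certificate B^2 = -\frac{49}{9}. The scalar -\frac{49}{9} is the complete invariant here: its sign names the subgroup type.


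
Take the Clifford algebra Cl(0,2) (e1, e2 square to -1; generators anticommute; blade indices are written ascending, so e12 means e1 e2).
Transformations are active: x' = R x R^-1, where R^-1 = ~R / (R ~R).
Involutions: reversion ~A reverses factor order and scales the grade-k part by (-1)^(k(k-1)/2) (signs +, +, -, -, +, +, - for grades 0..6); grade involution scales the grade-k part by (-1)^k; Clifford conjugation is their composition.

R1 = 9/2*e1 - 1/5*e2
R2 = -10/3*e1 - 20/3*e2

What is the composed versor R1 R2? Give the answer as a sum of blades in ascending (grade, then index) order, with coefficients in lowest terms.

Distribute over the terms of R1 (each basis-blade product reordered to ascending indices, repeated generators contracted through their squares):
(9/2*e1) R2 = 15 - 30*e12
(-1/5*e2) R2 = -4/3 - 2/3*e12
Summing the partial products and collecting blades:
Answer: 41/3 - 92/3*e12


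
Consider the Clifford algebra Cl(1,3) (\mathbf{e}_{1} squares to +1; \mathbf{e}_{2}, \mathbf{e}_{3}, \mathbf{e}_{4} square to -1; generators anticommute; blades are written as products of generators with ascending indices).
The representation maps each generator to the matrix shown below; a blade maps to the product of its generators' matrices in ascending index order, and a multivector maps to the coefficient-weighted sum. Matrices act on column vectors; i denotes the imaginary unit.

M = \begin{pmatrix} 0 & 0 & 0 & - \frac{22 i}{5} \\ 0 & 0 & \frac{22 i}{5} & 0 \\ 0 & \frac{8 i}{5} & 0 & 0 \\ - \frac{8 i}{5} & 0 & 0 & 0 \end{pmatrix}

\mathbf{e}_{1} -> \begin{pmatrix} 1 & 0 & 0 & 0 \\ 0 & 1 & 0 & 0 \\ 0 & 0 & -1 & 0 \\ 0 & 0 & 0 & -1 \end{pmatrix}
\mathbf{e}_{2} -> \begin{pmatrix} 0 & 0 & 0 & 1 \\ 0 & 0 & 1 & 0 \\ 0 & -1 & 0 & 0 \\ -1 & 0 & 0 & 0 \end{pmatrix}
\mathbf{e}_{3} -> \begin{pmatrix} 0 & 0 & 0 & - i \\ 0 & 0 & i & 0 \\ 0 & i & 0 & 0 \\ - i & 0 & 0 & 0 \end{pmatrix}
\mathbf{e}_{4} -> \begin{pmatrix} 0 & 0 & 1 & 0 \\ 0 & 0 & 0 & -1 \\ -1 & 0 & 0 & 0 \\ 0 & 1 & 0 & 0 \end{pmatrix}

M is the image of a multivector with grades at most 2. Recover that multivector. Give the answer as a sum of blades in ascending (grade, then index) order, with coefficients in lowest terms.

Method: the blade images are trace-orthogonal — tr(rho(e_A) rho(e_B)^-1) = 4 if A = B and 0 otherwise — and rho(e_A)^-1 = (e_A)^2 * rho(e_A) with (e_A)^2 = +1 or -1, so the coefficient of e_A in the preimage is (e_A)^2 * tr(M rho(e_A))/4.
Nonzero projections over blades of grade <= 2: e_{3}: (e_{3})^2 = -1, tr(M rho(e_{3})) = -12, coefficient 3; e_{1} e_{3}: (e_{1} e_{3})^2 = +1, tr(M rho(e_{1} e_{3})) = \frac{28}{5}, coefficient \frac{7}{5}. Every other blade of grade <= 2 projects to 0.
Answer: 3 e_{3} + \frac{7}{5} e_{1} e_{3}


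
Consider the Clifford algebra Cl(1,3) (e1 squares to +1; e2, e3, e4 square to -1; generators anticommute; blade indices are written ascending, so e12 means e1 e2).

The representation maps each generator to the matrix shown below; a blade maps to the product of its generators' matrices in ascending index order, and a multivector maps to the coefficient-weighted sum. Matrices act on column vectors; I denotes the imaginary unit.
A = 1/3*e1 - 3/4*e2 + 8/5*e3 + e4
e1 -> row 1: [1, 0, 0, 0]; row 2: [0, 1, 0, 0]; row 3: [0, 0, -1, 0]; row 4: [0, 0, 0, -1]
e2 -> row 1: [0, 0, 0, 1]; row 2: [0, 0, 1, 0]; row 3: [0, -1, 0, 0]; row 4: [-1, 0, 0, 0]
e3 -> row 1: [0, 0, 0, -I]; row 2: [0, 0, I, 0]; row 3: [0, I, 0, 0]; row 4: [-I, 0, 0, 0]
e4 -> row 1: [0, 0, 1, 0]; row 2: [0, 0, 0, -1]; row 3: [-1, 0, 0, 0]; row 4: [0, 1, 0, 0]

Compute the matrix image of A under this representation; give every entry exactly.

M = (1/3)*rho(e1) + (-3/4)*rho(e2) + (8/5)*rho(e3) + (1)*rho(e4), summed entrywise:
Answer: row 1: [1/3, 0, 1, -3/4 - 8*I/5]; row 2: [0, 1/3, -3/4 + 8*I/5, -1]; row 3: [-1, 3/4 + 8*I/5, -1/3, 0]; row 4: [3/4 - 8*I/5, 1, 0, -1/3]


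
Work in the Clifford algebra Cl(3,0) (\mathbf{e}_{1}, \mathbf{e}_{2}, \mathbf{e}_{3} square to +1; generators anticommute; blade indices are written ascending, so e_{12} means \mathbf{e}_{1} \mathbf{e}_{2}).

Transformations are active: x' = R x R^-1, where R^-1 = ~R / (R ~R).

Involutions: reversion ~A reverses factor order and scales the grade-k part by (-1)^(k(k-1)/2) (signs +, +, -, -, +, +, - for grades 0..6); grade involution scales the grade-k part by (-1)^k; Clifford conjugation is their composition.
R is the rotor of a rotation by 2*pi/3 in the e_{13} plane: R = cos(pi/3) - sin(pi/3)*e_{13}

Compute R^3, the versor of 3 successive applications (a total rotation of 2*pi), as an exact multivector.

Because a rotor carries half the rotation angle, composing 3 copies of this e_{13}-plane rotor multiplies the phase: 3*(pi/3) = \pi, hence R^3 = cos(\pi) - sin(\pi)*e_{13}.
cos(\pi) = -1 and sin(\pi) = 0, so R^3 = -1. The total rotation 2*pi is 1 full turn, so every vector returns to itself, yet the rotor is -1, on the OTHER sheet of the double cover (an odd number of 2*pi turns).
Answer: -1


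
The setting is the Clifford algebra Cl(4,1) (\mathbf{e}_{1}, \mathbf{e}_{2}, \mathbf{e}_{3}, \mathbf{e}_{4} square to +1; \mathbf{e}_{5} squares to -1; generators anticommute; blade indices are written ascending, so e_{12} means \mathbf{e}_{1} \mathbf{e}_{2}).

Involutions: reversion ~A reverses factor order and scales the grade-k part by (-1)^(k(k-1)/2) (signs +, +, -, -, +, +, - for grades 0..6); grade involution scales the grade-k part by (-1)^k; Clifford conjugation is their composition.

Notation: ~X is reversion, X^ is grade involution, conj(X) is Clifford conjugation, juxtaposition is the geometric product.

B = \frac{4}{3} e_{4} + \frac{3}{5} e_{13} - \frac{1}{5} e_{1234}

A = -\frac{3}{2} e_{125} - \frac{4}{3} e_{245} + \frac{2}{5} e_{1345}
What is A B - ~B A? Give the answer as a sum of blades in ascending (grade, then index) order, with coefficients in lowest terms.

first term: \frac{418}{225} e_{25} - \frac{6}{25} e_{45} - \frac{4}{15} e_{135} + \frac{9}{10} e_{235} - \frac{3}{10} e_{345} + 2 e_{1245} + \frac{4}{5} e_{12345}
second term: \frac{382}{225} e_{25} + \frac{6}{25} e_{45} + \frac{4}{5} e_{135} + \frac{9}{10} e_{235} - \frac{3}{10} e_{345} - 2 e_{1245} - \frac{4}{5} e_{12345}
Answer: \frac{4}{25} e_{25} - \frac{12}{25} e_{45} - \frac{16}{15} e_{135} + 4 e_{1245} + \frac{8}{5} e_{12345}


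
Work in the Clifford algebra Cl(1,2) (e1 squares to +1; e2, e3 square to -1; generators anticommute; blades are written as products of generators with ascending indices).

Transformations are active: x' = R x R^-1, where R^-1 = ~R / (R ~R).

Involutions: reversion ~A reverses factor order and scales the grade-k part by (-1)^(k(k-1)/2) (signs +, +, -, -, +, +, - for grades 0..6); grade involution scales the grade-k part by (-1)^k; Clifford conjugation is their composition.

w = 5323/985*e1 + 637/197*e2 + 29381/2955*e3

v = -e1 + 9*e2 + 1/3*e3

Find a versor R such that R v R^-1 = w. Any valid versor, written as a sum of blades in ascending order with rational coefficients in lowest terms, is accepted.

A norm check does it: q(v) = q(w) = -721/9, hence R = v + w = 4338/985*e1 + 2410/197*e2 + 10122/985*e3 realises the map — parallel part kept, (v - w)/2 negated, v carried to w.
Answer: 4338/985*e1 + 2410/197*e2 + 10122/985*e3


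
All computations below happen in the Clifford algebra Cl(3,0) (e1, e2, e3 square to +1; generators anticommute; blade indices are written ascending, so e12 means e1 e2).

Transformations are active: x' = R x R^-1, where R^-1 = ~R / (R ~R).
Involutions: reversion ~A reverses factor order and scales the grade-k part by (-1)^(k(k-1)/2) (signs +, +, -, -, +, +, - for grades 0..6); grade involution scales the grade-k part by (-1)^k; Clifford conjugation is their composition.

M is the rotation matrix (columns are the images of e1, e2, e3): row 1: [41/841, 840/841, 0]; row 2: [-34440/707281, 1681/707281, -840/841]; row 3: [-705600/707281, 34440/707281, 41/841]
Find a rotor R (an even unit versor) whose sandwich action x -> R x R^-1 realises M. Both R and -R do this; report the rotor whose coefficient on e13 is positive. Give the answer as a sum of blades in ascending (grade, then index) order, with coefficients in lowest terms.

Method: write R = a + b12*e12 + b13*e13 + b23*e23 with a^2 + b12^2 + b13^2 + b23^2 = 1 (so R^-1 = ~R). Expanding the columns R e_j ~R gives tr M = 4a^2 - 1 and, from the antisymmetric part, M21 - M12 = -4a*b12, M13 - M31 = 4a*b13, M32 - M23 = -4a*b23.
Here tr M = 70643/707281, so a^2 = (1 + tr M)/4 = 194481/707281 and a = ±441/841. Taking a = 441/841: M21 - M12 = -740880/707281, M13 - M31 = 705600/707281, M32 - M23 = 740880/707281, giving b12 = 420/841, b13 = 400/841, b23 = -420/841, i.e. R = 441/841 + 420/841*e12 + 400/841*e13 - 420/841*e23.
Its e13 coefficient is already positive.
Answer: 441/841 + 420/841*e12 + 400/841*e13 - 420/841*e23. Sheet selection: the two-to-one cover makes ±R indistinguishable at the matrix level (trace 70643/707281), so uniqueness comes from the required sign on e13.


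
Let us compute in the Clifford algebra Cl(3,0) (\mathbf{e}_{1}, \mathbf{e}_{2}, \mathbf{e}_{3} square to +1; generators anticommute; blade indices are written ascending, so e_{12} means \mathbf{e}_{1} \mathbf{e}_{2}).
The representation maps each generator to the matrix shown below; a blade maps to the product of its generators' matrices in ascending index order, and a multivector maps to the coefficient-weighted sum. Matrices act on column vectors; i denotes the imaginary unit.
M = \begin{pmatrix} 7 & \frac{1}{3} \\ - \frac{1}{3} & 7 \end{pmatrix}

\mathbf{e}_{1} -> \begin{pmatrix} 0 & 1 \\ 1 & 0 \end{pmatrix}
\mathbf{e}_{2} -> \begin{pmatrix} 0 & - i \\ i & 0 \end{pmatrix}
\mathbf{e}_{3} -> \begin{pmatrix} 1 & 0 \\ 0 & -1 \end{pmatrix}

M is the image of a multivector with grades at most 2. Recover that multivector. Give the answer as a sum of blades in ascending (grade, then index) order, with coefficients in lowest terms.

Method: 1, rho(e_{1}), rho(e_{2}), rho(e_{3}) form a trace-orthogonal basis of the 2x2 complex matrices (tr(X Y) = 2 if X = Y, else 0), so M = m0*1 + m1*rho(e_{1}) + m2*rho(e_{2}) + m3*rho(e_{3}) with m0 = tr(M)/2 = 7, m1 = tr(M rho(e_{1}))/2 = 0, m2 = tr(M rho(e_{2}))/2 = \frac{i}{3}, m3 = tr(M rho(e_{3}))/2 = 0.
Multiplying table entries, the bivector images are rho(e_{12}) = i*rho(e_{3}), rho(e_{13}) = -i*rho(e_{2}), rho(e_{23}) = i*rho(e_{1}); with real blade coefficients the real parts of m0..m3 are the coefficients of 1, e_{1}, e_{2}, e_{3} and the imaginary parts give the bivectors (e_{23}: Im m1, e_{13}: -Im m2, e_{12}: Im m3).
Answer: 7 - \frac{1}{3} e_{13}


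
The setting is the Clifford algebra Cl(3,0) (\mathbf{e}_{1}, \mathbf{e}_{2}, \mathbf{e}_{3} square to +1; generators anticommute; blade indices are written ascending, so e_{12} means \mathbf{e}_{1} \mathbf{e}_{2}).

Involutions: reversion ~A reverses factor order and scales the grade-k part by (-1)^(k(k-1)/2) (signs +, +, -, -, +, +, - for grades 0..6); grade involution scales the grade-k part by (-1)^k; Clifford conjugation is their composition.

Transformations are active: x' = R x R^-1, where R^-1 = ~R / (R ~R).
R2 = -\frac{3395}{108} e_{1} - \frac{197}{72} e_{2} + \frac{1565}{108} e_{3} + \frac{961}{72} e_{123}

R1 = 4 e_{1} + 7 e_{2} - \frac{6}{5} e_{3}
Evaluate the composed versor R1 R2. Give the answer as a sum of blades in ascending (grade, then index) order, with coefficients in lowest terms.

Distribute over the terms of R1 (each basis-blade product reordered to ascending indices, repeated generators contracted through their squares):
(4 e_{1}) R2 = -\frac{3395}{27} - \frac{197}{18} e_{12} + \frac{1565}{27} e_{13} + \frac{961}{18} e_{23}
(7 e_{2}) R2 = -\frac{1379}{72} + \frac{23765}{108} e_{12} - \frac{6727}{72} e_{13} + \frac{10955}{108} e_{23}
(-\frac{6}{5} e_{3}) R2 = -\frac{313}{18} - \frac{961}{60} e_{12} - \frac{679}{18} e_{13} - \frac{197}{60} e_{23}
Summing the partial products and collecting blades:
Answer: -\frac{35053}{216} + \frac{52133}{270} e_{12} - \frac{15809}{216} e_{13} + \frac{20458}{135} e_{23}


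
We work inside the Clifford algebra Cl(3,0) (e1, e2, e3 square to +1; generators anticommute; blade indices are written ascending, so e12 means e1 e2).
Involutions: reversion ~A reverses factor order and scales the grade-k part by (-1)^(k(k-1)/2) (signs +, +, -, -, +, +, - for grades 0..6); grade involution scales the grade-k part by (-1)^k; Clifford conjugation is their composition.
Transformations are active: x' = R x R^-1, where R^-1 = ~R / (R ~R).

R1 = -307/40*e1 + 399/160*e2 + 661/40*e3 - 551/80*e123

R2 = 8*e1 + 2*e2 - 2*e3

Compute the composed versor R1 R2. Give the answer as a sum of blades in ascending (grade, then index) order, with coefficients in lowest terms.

Distribute over the terms of R2 (each basis-blade product reordered to ascending indices, repeated generators contracted through their squares):
R1 (8*e1) = -307/5 - 399/20*e12 - 661/5*e13 - 551/10*e23
R1 (2*e2) = 399/80 - 307/20*e12 + 551/40*e13 - 661/20*e23
R1 (-2*e3) = -661/20 + 551/40*e12 + 307/20*e13 - 399/80*e23
Summing the partial products and collecting blades:
Answer: -7157/80 - 861/40*e12 - 4123/40*e13 - 7451/80*e23


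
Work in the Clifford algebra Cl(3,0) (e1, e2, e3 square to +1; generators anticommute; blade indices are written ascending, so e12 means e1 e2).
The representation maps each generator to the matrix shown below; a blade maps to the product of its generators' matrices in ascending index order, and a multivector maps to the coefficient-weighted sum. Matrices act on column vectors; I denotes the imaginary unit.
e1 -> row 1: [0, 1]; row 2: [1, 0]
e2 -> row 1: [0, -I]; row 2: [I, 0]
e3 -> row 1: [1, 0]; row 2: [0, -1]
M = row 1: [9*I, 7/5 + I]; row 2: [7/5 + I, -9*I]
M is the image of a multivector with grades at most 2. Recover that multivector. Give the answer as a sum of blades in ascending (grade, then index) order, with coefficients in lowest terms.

Method: 1, rho(e1), rho(e2), rho(e3) form a trace-orthogonal basis of the 2x2 complex matrices (tr(X Y) = 2 if X = Y, else 0), so M = m0*1 + m1*rho(e1) + m2*rho(e2) + m3*rho(e3) with m0 = tr(M)/2 = 0, m1 = tr(M rho(e1))/2 = 7/5 + I, m2 = tr(M rho(e2))/2 = 0, m3 = tr(M rho(e3))/2 = 9*I.
Multiplying table entries, the bivector images are rho(e12) = I*rho(e3), rho(e13) = -I*rho(e2), rho(e23) = I*rho(e1); with real blade coefficients the real parts of m0..m3 are the coefficients of 1, e1, e2, e3 and the imaginary parts give the bivectors (e23: Im m1, e13: -Im m2, e12: Im m3).
Answer: 7/5*e1 + 9*e12 + e23


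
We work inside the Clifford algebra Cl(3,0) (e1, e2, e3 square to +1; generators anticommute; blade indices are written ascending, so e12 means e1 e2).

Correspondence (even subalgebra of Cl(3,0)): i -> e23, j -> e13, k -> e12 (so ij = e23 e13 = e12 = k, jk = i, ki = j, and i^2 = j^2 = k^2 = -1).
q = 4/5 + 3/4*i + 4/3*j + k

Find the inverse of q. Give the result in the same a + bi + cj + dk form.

In blades: q = 4/5 + e12 + 4/3*e13 + 3/4*e23.
With qbar = 4/5 - e12 - 4/3*e13 - 3/4*e23 (scalar fixed, mapped units negated), q qbar = 14329/3600 (the sum of squared coefficients), so q^-1 = qbar / (14329/3600) = 2880/14329 - 3600/14329*e12 - 4800/14329*e13 - 2700/14329*e23; translating back:
Answer: 2880/14329 - 2700/14329*i - 4800/14329*j - 3600/14329*k


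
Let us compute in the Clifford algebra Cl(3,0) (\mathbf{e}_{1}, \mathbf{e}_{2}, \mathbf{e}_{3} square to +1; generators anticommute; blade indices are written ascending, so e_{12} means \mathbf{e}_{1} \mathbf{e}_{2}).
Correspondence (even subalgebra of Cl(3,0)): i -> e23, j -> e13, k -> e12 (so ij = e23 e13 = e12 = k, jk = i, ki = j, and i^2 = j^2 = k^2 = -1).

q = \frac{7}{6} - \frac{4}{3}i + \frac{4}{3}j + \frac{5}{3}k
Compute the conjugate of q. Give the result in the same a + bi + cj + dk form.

In blades: q = \frac{7}{6} + \frac{5}{3} e_{12} + \frac{4}{3} e_{13} - \frac{4}{3} e_{23}.
Quaternion conjugation is reversion on the even subalgebra: the scalar is fixed and every grade-2 blade flips sign, giving \frac{7}{6} - \frac{5}{3} e_{12} - \frac{4}{3} e_{13} + \frac{4}{3} e_{23}; translating back:
Answer: \frac{7}{6} + \frac{4}{3}i - \frac{4}{3}j - \frac{5}{3}k


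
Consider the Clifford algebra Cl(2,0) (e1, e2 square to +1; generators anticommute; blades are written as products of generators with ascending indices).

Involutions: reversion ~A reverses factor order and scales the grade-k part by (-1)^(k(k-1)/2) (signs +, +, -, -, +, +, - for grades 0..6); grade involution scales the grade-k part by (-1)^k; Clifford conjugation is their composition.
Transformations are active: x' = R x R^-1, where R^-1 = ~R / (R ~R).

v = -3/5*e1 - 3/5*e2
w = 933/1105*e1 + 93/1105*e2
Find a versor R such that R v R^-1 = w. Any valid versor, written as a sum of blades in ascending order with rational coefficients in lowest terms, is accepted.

Construction: equal norms (both 18/25) license R = v + w = 54/221*e1 - 114/221*e2 — nothing changes along that direction, while (v - w)/2 changes sign, so v maps onto w.
Answer: 54/221*e1 - 114/221*e2


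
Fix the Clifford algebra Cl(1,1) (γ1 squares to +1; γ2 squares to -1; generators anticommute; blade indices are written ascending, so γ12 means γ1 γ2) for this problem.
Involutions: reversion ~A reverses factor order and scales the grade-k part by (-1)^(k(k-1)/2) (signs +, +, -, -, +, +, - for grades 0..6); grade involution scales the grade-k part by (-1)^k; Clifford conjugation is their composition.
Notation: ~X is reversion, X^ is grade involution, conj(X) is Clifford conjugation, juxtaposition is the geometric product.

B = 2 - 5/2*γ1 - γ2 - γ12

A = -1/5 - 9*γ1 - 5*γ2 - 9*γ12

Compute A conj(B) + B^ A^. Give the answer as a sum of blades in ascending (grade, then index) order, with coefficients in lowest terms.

first term: -269/10 - 29/2*γ1 + 33/10*γ2 - 147/10*γ12
second term: 261/10 + 27/2*γ1 - 37/10*γ2 - 143/10*γ12
Answer: -4/5 - γ1 - 2/5*γ2 - 29*γ12


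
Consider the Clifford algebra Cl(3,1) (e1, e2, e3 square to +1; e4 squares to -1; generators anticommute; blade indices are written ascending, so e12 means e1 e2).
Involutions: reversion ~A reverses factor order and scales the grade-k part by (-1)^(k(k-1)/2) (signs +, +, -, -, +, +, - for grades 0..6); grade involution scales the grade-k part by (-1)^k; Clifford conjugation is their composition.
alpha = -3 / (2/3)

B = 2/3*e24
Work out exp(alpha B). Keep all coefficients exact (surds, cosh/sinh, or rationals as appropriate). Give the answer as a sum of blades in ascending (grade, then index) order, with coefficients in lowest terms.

B^2 = (2/3)^2*(e24)^2 = 4/9*(+1) = 4/9 (a basis 2-blade squares to minus the product of its generators' squares).
B^2 = 4/9 — the positive square puts this in the hyperbolic regime; l = 2/3, alpha*l = -3, so exp(alpha B) = cosh(-3) + (sinh(-3)/(2/3))*B = cosh(3) + (-3*sinh(3)/2)*B.
Answer: cosh(3) - sinh(3)*e24


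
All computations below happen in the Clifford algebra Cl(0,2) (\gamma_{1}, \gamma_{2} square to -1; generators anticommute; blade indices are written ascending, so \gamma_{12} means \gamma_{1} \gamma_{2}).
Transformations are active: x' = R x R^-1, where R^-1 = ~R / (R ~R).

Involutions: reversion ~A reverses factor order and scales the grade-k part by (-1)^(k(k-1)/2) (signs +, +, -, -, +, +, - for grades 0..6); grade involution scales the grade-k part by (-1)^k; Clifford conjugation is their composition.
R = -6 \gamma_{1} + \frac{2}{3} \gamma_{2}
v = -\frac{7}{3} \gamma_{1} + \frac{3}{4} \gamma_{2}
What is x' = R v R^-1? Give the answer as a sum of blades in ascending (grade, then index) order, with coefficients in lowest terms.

~R = -6 \gamma_{1} + \frac{2}{3} \gamma_{2}, and R ~R = -\frac{328}{9}, so R^-1 = ~R / (-\frac{328}{9}).
R v = -\frac{29}{2} - \frac{53}{18} \gamma_{12}
Answer: -\frac{1201}{492} \gamma_{1} - \frac{9}{41} \gamma_{2}


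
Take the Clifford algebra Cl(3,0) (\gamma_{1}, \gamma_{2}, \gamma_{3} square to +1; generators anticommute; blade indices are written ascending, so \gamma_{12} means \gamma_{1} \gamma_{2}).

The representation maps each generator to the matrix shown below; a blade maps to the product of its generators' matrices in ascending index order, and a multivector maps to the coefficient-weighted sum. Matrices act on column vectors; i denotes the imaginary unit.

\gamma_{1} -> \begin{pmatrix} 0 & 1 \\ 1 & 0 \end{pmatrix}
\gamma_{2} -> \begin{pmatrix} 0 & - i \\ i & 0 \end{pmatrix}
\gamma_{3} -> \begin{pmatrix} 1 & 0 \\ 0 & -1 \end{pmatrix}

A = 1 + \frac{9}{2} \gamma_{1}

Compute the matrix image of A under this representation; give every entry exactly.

M = (1)*1 + (\frac{9}{2})*rho(\gamma_{1}), summed entrywise (1 is the identity matrix):
Answer: \begin{pmatrix} 1 & \frac{9}{2} \\ \frac{9}{2} & 1 \end{pmatrix}


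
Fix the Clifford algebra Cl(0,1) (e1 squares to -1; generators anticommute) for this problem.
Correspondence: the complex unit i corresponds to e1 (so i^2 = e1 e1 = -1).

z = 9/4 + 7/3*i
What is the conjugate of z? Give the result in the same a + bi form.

In blades: z = 9/4 + 7/3*e1.
Conjugation here is Clifford conjugation: the scalar is fixed and the grade-1 and grade-2 blades all flip sign, giving 9/4 - 7/3*e1; translating back:
Answer: 9/4 - 7/3*i


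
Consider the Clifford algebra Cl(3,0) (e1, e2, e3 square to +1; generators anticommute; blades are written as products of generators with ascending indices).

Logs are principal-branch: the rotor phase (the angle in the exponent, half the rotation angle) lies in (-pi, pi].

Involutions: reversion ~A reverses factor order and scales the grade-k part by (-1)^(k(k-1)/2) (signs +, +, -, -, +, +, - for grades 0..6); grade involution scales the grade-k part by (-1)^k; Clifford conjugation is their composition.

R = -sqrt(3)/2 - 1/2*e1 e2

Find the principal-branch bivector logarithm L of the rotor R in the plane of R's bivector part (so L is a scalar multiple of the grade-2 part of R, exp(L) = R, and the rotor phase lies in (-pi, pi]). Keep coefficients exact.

The scalar part of R is -sqrt(3)/2, which pins the rotor phase on the principal branch; dividing the bivector part by the sine of that phase recovers the unit plane, and L is the phase times that plane.
Concretely: cos(phase) = -sqrt(3)/2 gives phase = ±5*pi/6, and since phase/sin(phase) is even the sign is immaterial: L = (phase/sin(phase)) * <R>_2 = (5*pi/3) * <R>_2.
Answer: -5*pi/6*e1 e2


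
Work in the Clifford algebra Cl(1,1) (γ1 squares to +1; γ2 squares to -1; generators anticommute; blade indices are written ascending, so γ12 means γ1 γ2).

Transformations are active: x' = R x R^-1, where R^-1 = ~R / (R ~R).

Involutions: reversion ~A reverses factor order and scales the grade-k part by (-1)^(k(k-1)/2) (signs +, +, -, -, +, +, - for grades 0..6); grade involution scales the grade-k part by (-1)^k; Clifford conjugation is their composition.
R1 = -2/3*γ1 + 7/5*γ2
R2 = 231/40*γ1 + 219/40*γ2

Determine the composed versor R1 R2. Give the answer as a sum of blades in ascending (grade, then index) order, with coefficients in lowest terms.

Distribute over the terms of R1 (each basis-blade product reordered to ascending indices, repeated generators contracted through their squares):
(-2/3*γ1) R2 = -77/20 - 73/20*γ12
(7/5*γ2) R2 = -1533/200 - 1617/200*γ12
Summing the partial products and collecting blades:
Answer: -2303/200 - 2347/200*γ12


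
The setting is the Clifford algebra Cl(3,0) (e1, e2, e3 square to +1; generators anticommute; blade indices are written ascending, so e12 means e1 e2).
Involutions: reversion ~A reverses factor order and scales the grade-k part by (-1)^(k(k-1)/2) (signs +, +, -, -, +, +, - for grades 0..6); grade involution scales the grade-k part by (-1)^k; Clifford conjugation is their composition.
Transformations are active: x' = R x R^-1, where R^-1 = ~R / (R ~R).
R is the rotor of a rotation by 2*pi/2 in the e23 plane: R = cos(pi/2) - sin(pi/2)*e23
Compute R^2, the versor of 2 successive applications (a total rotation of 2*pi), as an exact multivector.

The rotor phase is half the rotation angle and phases add under composition, so 2 steps in the e23 plane accumulate phase 2*(pi/2) = pi: R^2 = cos(pi) - sin(pi)*e23.
cos(pi) = -1 and sin(pi) = 0, so R^2 = -1. The total rotation 2*pi is 1 full turn, so every vector returns to itself, yet the rotor is -1, on the OTHER sheet of the double cover (an odd number of 2*pi turns).
Answer: -1


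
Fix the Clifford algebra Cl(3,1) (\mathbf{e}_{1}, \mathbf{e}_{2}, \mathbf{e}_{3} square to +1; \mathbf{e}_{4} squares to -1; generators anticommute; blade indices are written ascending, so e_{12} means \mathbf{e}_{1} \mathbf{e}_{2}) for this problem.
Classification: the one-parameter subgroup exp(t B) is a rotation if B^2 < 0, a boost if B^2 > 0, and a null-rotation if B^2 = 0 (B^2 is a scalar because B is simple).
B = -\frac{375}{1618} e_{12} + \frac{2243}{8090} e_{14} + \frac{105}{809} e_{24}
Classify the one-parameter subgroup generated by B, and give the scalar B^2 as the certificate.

B^2 term by term: the squares give (-\frac{375}{1618})^2*(e_{12})^2 + (\frac{2243}{8090})^2*(e_{14})^2 + (\frac{105}{809})^2*(e_{24})^2 = \frac{140625}{2617924}*(-1) + \frac{5031049}{65448100}*(+1) + \frac{11025}{654481}*(+1) = \frac{1}{25} (each basis 2-blade squares to minus the product of its generators' squares); cross terms between blades sharing an index anticommute and cancel. So B^2 = \frac{1}{25}.
Answer: boost, certificate B^2 = \frac{1}{25}. Check the certificate: B^2 = \frac{1}{25}, and that sign is decisive whatever form B takes.


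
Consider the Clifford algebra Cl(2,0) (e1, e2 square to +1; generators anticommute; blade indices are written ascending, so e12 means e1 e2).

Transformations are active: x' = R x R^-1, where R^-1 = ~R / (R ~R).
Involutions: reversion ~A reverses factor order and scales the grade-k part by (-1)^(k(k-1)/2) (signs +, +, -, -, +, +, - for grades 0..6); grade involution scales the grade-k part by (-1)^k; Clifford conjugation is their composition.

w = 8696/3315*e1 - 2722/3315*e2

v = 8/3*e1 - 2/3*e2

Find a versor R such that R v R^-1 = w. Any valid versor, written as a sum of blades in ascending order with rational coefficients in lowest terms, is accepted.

A norm check does it: q(v) = q(w) = 68/9, hence R = v + w = 17536/3315*e1 - 1644/1105*e2 realises the map — parallel part kept, (v - w)/2 negated, v carried to w.
Answer: 17536/3315*e1 - 1644/1105*e2


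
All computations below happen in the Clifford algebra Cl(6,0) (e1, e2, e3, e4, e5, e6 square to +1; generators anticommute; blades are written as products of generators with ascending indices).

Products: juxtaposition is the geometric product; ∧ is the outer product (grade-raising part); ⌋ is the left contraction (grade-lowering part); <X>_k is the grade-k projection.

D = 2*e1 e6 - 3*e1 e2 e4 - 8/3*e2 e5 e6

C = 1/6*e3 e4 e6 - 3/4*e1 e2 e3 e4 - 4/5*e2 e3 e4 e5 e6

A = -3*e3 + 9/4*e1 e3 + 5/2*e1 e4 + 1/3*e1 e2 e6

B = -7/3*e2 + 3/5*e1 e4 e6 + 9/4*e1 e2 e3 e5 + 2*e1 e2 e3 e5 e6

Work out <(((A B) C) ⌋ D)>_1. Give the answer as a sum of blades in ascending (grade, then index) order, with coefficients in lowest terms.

step 1: -3/2*e6 + 7/9*e1 e6 - 7*e2 e3 - 1/5*e2 e4 + 81/16*e2 e5 - 2/3*e3 e5 + 21/4*e1 e2 e3 + 35/6*e1 e2 e4 - 27/4*e1 e2 e5 + 9/2*e2 e5 e6 - 27/20*e3 e4 e6 - 3/4*e3 e5 e6 - 6*e1 e2 e5 e6 + 9/5*e1 e3 e4 e6 - 45/8*e2 e3 e4 e5 - 5*e2 e3 e4 e5 e6
step 2: 169/40 - 3/10*e1 - 35/8*e3 + 63/16*e4 + 9/2*e6 + 3/20*e1 e3 - 21/4*e1 e4 + 135/32*e1 e5 + 3/5*e2 e4 - 37/150*e2 e5 + 27/20*e2 e6 + 67/20*e3 e4 - 1/8*e4 e5 + 36/25*e1 e2 e5 - 81/80*e1 e2 e6 - 1261/270*e1 e3 e4 + 15/4*e1 e5 e6 + 1/30*e2 e3 e6 - 19/30*e2 e4 e6 + 15/16*e2 e5 e6 - 81/16*e3 e4 e5 + 81/20*e3 e4 e6 + 4/25*e3 e5 e6 - 257/45*e4 e5 e6 - 35/36*e1 e2 e3 e6 + 1/2*e1 e2 e4 e5 + 7/8*e1 e2 e4 e6 + 243/64*e1 e3 e4 e5 - 27/5*e1 e3 e4 e6 - 14/3*e1 e3 e5 e6 + 21/5*e1 e4 e5 e6 + 39/20*e2 e3 e4 e5 - 7/12*e2 e3 e4 e6 - 9/2*e3 e4 e5 e6 - 73/45*e1 e2 e3 e4 e5 + 9/8*e1 e2 e3 e4 e6 + 9/16*e1 e2 e4 e5 e6 + 27/8*e1 e3 e4 e5 e6 + 27/32*e2 e3 e4 e5 e6 - 9/8*e1 e2 e3 e4 e5 e6
step 3: 5/2 - 36/5*e1 + 63/4*e2 - 18/5*e5 - 283/225*e6 - 189/16*e1 e2 + 169/20*e1 e6 + 9/10*e2 e4 - 12*e2 e5 - 507/40*e1 e2 e4 - 169/15*e2 e5 e6
step 4: -36/5*e1 + 63/4*e2 - 18/5*e5 - 283/225*e6
Answer: -36/5*e1 + 63/4*e2 - 18/5*e5 - 283/225*e6


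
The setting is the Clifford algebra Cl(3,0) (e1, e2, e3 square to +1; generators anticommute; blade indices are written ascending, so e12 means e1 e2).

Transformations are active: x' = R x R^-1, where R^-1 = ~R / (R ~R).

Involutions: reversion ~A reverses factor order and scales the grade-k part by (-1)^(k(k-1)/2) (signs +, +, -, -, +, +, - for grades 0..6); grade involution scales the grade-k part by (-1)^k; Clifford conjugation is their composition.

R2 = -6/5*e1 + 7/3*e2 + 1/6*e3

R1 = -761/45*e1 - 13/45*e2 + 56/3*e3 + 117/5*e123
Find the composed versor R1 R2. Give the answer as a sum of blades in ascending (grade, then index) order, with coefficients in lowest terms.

Distribute over the terms of R2 (each basis-blade product reordered to ascending indices, repeated generators contracted through their squares):
R1 (-6/5*e1) = 1522/75 - 26/75*e12 + 112/5*e13 - 702/25*e23
R1 (7/3*e2) = -91/135 - 5327/135*e12 - 273/5*e13 - 392/9*e23
R1 (1/6*e3) = 28/9 + 39/10*e12 - 761/270*e13 - 13/270*e23
Summing the partial products and collecting blades:
Answer: 15343/675 - 48473/1350*e12 - 1891/54*e13 - 96773/1350*e23


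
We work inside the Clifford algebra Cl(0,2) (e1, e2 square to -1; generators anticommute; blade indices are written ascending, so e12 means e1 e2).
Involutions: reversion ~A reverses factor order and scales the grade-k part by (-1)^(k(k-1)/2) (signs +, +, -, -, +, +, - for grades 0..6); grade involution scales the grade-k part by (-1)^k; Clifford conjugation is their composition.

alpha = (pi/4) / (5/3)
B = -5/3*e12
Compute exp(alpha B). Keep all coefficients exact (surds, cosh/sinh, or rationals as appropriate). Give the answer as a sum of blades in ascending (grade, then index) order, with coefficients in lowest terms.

B^2 = (-5/3)^2*(e12)^2 = 25/9*(-1) = -25/9 (a basis 2-blade squares to minus the product of its generators' squares).
B^2 = -25/9 — B^2 < 0, so the exponential closes trigonometrically: l = 5/3, alpha*l = pi/4, so exp(alpha B) = cos(pi/4) + (sin(pi/4)/(5/3))*B = sqrt(2)/2 + (3*sqrt(2)/10)*B.
Answer: sqrt(2)/2 - sqrt(2)/2*e12


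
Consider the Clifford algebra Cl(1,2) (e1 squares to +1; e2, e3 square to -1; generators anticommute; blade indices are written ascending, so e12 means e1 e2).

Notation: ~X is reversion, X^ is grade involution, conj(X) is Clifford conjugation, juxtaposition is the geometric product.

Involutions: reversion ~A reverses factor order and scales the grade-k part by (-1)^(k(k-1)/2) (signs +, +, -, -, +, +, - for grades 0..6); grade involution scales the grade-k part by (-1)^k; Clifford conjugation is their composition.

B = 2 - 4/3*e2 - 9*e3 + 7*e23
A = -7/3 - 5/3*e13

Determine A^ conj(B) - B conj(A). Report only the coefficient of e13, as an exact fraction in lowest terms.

first term: -14/3 + 15*e1 - 28/9*e2 - 21*e3 + 35/3*e12 - 10/3*e13 + 49/3*e23 + 20/9*e123
second term: -14/3 - 15*e1 + 28/9*e2 + 21*e3 - 35/3*e12 + 10/3*e13 - 49/3*e23 + 20/9*e123
Answer: -20/3


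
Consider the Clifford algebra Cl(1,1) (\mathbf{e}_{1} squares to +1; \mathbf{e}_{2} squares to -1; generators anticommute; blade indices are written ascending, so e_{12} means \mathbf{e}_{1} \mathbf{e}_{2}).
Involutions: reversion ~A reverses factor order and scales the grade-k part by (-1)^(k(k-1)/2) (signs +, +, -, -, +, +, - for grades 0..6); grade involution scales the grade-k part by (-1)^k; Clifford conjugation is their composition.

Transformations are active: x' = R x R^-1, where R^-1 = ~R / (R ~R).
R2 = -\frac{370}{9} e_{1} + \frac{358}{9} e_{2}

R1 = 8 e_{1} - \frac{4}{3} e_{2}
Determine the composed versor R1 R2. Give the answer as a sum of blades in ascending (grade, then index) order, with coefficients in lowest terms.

Distribute over the terms of R1 (each basis-blade product reordered to ascending indices, repeated generators contracted through their squares):
(8 e_{1}) R2 = -\frac{2960}{9} + \frac{2864}{9} e_{12}
(-\frac{4}{3} e_{2}) R2 = \frac{1432}{27} - \frac{1480}{27} e_{12}
Summing the partial products and collecting blades:
Answer: -\frac{7448}{27} + \frac{7112}{27} e_{12}


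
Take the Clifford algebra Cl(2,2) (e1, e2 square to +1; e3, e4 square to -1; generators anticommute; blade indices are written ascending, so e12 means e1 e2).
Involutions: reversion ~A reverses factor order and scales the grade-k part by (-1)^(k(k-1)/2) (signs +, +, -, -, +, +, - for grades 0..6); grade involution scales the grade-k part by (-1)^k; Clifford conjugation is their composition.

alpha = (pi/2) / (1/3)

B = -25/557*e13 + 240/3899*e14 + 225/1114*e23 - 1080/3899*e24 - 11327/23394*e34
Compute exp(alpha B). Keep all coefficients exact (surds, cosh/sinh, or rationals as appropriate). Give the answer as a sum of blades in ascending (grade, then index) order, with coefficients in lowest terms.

B^2 term by term: the squares give (-25/557)^2*(e13)^2 + (240/3899)^2*(e14)^2 + (225/1114)^2*(e23)^2 + (-1080/3899)^2*(e24)^2 + (-11327/23394)^2*(e34)^2 = 625/310249*(+1) + 57600/15202201*(+1) + 50625/1240996*(+1) + 1166400/15202201*(+1) + 128300929/547279236*(-1) = -1/9 (each basis 2-blade squares to minus the product of its generators' squares); cross terms between blades sharing an index anticommute and cancel; the commuting (index-disjoint) pairs give grade-4 terms 2*c*c'*(blade product), which cancel blade by blade — e1234: -54000/2171743 + 54000/2171743 = 0 — confirming B is simple. So B^2 = -1/9.
B^2 = -1/9 — the series telescopes trigonometrically here: l = 1/3, alpha*l = pi/2, so exp(alpha B) = cos(pi/2) + (sin(pi/2)/(1/3))*B = 0 + (3)*B.
Answer: -75/557*e13 + 720/3899*e14 + 675/1114*e23 - 3240/3899*e24 - 11327/7798*e34


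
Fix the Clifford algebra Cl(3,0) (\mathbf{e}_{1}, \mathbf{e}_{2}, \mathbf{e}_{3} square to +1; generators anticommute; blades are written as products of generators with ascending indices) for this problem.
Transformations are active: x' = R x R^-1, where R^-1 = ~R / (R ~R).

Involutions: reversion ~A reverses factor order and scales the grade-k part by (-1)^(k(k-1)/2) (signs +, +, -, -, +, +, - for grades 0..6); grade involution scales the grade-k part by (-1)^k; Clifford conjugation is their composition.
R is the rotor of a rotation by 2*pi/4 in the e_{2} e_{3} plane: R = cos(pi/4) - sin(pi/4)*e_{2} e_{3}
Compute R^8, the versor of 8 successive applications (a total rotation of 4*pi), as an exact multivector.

Because a rotor carries half the rotation angle, composing 8 copies of this e_{2} e_{3}-plane rotor multiplies the phase: 8*(pi/4) = 2 \pi, hence R^8 = cos(2 \pi) - sin(2 \pi)*e_{2} e_{3}.
cos(2 \pi) = 1 and sin(2 \pi) = 0, so R^8 = 1. The total rotation 4*pi is 2 full turns, so every vector returns to itself, yet the rotor is +1, back on the identity sheet (an even number of 2*pi turns).
Answer: 1


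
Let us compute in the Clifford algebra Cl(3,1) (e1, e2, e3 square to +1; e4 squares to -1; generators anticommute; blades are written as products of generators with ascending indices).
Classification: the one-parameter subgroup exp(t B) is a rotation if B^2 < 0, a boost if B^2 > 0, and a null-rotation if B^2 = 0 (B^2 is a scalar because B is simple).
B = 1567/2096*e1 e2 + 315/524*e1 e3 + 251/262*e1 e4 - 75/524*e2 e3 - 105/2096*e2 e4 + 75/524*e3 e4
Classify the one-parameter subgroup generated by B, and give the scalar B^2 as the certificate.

B^2 term by term: the squares give (1567/2096)^2*(e1 e2)^2 + (315/524)^2*(e1 e3)^2 + (251/262)^2*(e1 e4)^2 + (-75/524)^2*(e2 e3)^2 + (-105/2096)^2*(e2 e4)^2 + (75/524)^2*(e3 e4)^2 = 2455489/4393216*(-1) + 99225/274576*(-1) + 63001/68644*(+1) + 5625/274576*(-1) + 11025/4393216*(+1) + 5625/274576*(+1) = 0 (each basis 2-blade squares to minus the product of its generators' squares); cross terms between blades sharing an index anticommute and cancel; the commuting (index-disjoint) pairs give grade-4 terms 2*c*c'*(blade product), which cancel blade by blade — e1 e2 e3 e4: 117525/549152 + 33075/549152 - 18825/68644 = 0 — confirming B is simple. So B^2 = 0.
Answer: null-rotation, certificate B^2 = 0. The invariant at work: B^2 = 0 is unchanged by conjugation, hence its sign classifies the subgroup whatever basis B is written in.


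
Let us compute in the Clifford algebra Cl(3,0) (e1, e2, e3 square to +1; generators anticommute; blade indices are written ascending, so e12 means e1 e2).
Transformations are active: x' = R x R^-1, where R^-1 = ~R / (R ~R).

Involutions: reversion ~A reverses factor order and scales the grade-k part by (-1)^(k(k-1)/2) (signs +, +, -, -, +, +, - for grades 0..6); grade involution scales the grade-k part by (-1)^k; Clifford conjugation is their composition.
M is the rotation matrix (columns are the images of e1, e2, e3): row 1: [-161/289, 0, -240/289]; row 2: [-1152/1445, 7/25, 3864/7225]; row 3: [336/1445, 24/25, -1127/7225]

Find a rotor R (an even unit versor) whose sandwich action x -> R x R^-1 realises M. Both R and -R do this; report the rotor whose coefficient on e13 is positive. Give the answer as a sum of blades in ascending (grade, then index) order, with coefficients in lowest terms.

Method: write R = a + b12*e12 + b13*e13 + b23*e23 with a^2 + b12^2 + b13^2 + b23^2 = 1 (so R^-1 = ~R). Expanding the columns R e_j ~R gives tr M = 4a^2 - 1 and, from the antisymmetric part, M21 - M12 = -4a*b12, M13 - M31 = 4a*b13, M32 - M23 = -4a*b23.
Here tr M = -3129/7225, so a^2 = (1 + tr M)/4 = 1024/7225 and a = ±32/85. Taking a = 32/85: M21 - M12 = -1152/1445, M13 - M31 = -1536/1445, M32 - M23 = 3072/7225, giving b12 = 9/17, b13 = -12/17, b23 = -24/85, i.e. R = 32/85 + 9/17*e12 - 12/17*e13 - 24/85*e23.
Its e13 coefficient is negative, so report the other preimage -R.
Answer: -32/85 - 9/17*e12 + 12/17*e13 + 24/85*e23. Key observation: the double cover Spin(3) -> SO(3) sends R and -R to the same matrix (trace -3129/7225 here), so the stated sign of the e13 coefficient is what selects one sheet.


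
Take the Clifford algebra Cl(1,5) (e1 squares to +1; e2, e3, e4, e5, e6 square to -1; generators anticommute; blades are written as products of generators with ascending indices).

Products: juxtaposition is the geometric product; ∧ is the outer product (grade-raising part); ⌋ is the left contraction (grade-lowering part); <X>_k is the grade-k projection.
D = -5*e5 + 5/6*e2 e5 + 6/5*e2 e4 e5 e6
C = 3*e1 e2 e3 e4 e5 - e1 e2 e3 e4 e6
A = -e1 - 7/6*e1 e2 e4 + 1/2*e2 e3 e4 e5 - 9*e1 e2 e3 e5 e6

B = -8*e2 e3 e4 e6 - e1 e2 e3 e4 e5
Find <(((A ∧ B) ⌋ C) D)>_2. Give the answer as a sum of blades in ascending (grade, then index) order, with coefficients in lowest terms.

step 1: 8*e1 e2 e3 e4 e6
step 2: -8
step 3: 40*e5 - 20/3*e2 e5 - 48/5*e2 e4 e5 e6
step 4: -20/3*e2 e5
Answer: -20/3*e2 e5
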